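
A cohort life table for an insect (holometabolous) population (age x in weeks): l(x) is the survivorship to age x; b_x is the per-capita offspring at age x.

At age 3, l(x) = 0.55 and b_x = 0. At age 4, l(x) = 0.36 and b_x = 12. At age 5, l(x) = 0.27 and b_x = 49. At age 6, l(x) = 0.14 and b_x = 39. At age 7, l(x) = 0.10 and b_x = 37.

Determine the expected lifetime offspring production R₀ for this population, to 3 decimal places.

26.710

R₀ = Σ l(x) b_x:
  age 3: 0.55 × 0 = 0.0000
  age 4: 0.36 × 12 = 4.3200
  age 5: 0.27 × 49 = 13.2300
  age 6: 0.14 × 39 = 5.4600
  age 7: 0.10 × 37 = 3.7000
R₀ = 0.0000 + 4.3200 + 13.2300 + 5.4600 + 3.7000 = 26.7100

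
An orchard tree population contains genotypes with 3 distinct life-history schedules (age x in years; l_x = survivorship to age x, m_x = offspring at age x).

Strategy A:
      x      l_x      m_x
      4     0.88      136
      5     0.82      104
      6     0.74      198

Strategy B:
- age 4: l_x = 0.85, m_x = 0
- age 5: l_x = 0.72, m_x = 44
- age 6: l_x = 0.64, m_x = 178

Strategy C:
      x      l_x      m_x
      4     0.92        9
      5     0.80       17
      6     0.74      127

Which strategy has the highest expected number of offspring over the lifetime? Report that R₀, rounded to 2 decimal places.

351.48

Strategy A: R₀ = 0.88×136 + 0.82×104 + 0.74×198 = 351.4800
Strategy B: R₀ = 0.85×0 + 0.72×44 + 0.64×178 = 145.6000
Strategy C: R₀ = 0.92×9 + 0.80×17 + 0.74×127 = 115.8600
Highest R₀: strategy A with 351.4800.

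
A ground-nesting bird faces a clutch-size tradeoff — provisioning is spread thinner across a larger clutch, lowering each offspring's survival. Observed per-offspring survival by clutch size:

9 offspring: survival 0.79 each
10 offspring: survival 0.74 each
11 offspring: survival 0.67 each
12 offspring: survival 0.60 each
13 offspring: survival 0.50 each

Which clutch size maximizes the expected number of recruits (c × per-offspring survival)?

Expected recruits = c × s(c):
  c=9: 9 × 0.79 = 7.110
  c=10: 10 × 0.74 = 7.400
  c=11: 11 × 0.67 = 7.370
  c=12: 12 × 0.60 = 7.200
  c=13: 13 × 0.50 = 6.500
Maximum at c = 10 (7.400 recruits).

10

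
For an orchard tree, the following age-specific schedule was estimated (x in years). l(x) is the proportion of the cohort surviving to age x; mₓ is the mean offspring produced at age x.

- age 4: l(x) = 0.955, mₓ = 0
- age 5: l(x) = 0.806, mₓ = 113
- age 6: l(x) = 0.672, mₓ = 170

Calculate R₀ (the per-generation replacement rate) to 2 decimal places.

R₀ = Σ l(x) mₓ:
  age 4: 0.955 × 0 = 0.0000
  age 5: 0.806 × 113 = 91.0780
  age 6: 0.672 × 170 = 114.2400
R₀ = 0.0000 + 91.0780 + 114.2400 = 205.3180

205.32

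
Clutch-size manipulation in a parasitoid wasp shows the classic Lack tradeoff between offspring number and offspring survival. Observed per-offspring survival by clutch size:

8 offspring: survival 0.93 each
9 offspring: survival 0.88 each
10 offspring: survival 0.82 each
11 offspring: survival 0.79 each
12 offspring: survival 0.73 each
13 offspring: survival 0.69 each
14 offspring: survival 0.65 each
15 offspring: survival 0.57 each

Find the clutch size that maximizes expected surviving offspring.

14

Expected surviving offspring = c × s(c):
  c=8: 8 × 0.93 = 7.440
  c=9: 9 × 0.88 = 7.920
  c=10: 10 × 0.82 = 8.200
  c=11: 11 × 0.79 = 8.690
  c=12: 12 × 0.73 = 8.760
  c=13: 13 × 0.69 = 8.970
  c=14: 14 × 0.65 = 9.100
  c=15: 15 × 0.57 = 8.550
Maximum at c = 14 (9.100 surviving offspring).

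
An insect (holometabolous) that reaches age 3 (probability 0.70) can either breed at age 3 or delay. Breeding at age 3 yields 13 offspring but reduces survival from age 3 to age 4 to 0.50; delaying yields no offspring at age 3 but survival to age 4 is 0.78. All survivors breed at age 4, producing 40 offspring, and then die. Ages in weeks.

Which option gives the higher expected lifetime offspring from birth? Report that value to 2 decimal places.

23.10

breed at age 3: R₀ = 0.70 × (13 + 0.50 × 40) = 0.70 × 33.0000 = 23.1000
delay to age 4: R₀ = 0.70 × (0.78 × 40) = 0.70 × 31.2000 = 21.8400
Higher: breed at age 3 (23.1000).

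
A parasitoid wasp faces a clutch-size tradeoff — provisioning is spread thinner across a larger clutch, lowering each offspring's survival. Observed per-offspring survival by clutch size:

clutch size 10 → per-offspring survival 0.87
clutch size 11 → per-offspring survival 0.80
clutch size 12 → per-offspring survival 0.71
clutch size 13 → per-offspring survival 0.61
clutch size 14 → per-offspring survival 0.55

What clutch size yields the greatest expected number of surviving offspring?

11

Expected surviving offspring = c × s(c):
  c=10: 10 × 0.87 = 8.700
  c=11: 11 × 0.80 = 8.800
  c=12: 12 × 0.71 = 8.520
  c=13: 13 × 0.61 = 7.930
  c=14: 14 × 0.55 = 7.700
Maximum at c = 11 (8.800 surviving offspring).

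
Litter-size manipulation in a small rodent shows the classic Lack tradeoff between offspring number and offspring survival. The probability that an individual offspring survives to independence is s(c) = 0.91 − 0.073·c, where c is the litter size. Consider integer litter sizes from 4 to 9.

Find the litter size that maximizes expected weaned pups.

6

Expected weaned pups = c × s(c):
  c=4: 4 × 0.618 = 2.472
  c=5: 5 × 0.545 = 2.725
  c=6: 6 × 0.472 = 2.832
  c=7: 7 × 0.399 = 2.793
  c=8: 8 × 0.326 = 2.608
  c=9: 9 × 0.253 = 2.277
Maximum at c = 6 (2.832 weaned pups).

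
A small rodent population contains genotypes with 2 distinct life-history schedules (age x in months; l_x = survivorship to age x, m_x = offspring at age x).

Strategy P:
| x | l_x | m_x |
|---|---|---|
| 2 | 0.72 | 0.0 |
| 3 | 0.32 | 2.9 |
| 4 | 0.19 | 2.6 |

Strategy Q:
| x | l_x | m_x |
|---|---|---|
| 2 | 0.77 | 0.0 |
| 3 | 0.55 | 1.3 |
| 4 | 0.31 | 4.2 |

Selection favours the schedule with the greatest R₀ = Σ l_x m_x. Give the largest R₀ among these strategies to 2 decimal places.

Strategy P: R₀ = 0.72×0.0 + 0.32×2.9 + 0.19×2.6 = 1.4220
Strategy Q: R₀ = 0.77×0.0 + 0.55×1.3 + 0.31×4.2 = 2.0170
Highest R₀: strategy Q with 2.0170.

2.02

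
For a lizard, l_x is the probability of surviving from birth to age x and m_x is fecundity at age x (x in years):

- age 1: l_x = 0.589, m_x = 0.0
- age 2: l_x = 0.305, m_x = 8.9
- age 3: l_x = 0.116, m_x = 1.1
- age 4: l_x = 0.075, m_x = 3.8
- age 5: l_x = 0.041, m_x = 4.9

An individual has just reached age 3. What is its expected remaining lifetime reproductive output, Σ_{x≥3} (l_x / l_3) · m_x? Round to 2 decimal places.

5.29

l_3 = 0.116. Conditional survival from age 3 to x is l_x / l_3.
  x=3: (0.116/0.116) × 1.1 = 1.1000
  x=4: (0.075/0.116) × 3.8 = 2.4569
  x=5: (0.041/0.116) × 4.9 = 1.7319
Sum = 1.1000 + 2.4569 + 1.7319 = 5.2888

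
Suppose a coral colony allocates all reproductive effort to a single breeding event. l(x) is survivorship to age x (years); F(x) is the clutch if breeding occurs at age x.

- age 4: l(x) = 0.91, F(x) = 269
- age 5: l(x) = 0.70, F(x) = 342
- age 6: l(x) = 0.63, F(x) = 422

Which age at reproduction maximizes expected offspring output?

6

Expected offspring if breeding at age x = l(x) × F(x):
  age 4: 0.91 × 269 = 244.790
  age 5: 0.70 × 342 = 239.400
  age 6: 0.63 × 422 = 265.860
Maximum at age 6 (265.860).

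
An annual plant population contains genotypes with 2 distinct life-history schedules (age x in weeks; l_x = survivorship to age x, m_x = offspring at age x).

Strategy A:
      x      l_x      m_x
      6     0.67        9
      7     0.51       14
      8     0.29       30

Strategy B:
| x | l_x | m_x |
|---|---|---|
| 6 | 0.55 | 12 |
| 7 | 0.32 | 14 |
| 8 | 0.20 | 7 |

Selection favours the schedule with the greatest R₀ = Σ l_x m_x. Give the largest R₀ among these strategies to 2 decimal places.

Strategy A: R₀ = 0.67×9 + 0.51×14 + 0.29×30 = 21.8700
Strategy B: R₀ = 0.55×12 + 0.32×14 + 0.20×7 = 12.4800
Highest R₀: strategy A with 21.8700.

21.87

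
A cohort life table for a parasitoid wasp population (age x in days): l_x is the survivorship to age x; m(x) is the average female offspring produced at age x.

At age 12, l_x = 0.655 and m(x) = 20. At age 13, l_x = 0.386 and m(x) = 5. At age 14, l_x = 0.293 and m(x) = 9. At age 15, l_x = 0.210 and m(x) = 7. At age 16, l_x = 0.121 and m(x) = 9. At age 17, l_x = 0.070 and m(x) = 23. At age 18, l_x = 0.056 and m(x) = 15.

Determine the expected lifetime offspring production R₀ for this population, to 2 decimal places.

R₀ = Σ l_x m(x):
  age 12: 0.655 × 20 = 13.1000
  age 13: 0.386 × 5 = 1.9300
  age 14: 0.293 × 9 = 2.6370
  age 15: 0.210 × 7 = 1.4700
  age 16: 0.121 × 9 = 1.0890
  age 17: 0.070 × 23 = 1.6100
  age 18: 0.056 × 15 = 0.8400
R₀ = 13.1000 + 1.9300 + 2.6370 + 1.4700 + 1.0890 + 1.6100 + 0.8400 = 22.6760

22.68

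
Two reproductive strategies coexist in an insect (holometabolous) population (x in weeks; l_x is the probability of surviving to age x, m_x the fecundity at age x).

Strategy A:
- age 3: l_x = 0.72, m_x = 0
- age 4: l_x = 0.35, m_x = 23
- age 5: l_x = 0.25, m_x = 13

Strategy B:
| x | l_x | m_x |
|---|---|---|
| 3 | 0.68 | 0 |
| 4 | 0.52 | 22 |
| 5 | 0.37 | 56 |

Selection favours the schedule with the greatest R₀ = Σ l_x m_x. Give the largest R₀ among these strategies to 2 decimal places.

Strategy A: R₀ = 0.72×0 + 0.35×23 + 0.25×13 = 11.3000
Strategy B: R₀ = 0.68×0 + 0.52×22 + 0.37×56 = 32.1600
Highest R₀: strategy B with 32.1600.

32.16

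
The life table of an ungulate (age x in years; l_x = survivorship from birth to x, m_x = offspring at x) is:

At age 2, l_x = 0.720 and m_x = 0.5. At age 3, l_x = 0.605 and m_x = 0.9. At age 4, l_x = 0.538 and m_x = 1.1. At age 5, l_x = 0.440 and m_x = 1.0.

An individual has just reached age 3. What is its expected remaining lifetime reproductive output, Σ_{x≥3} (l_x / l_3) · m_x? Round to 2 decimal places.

2.61

l_3 = 0.605. Conditional survival from age 3 to x is l_x / l_3.
  x=3: (0.605/0.605) × 0.9 = 0.9000
  x=4: (0.538/0.605) × 1.1 = 0.9782
  x=5: (0.440/0.605) × 1.0 = 0.7273
Sum = 0.9000 + 0.9782 + 0.7273 = 2.6055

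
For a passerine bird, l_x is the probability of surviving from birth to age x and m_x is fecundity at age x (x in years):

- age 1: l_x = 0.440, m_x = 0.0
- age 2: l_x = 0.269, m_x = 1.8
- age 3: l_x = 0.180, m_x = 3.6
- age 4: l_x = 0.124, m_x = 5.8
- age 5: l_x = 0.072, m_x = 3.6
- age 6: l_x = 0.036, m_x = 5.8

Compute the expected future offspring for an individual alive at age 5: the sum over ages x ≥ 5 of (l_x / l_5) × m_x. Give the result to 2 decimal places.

6.50

l_5 = 0.072. Conditional survival from age 5 to x is l_x / l_5.
  x=5: (0.072/0.072) × 3.6 = 3.6000
  x=6: (0.036/0.072) × 5.8 = 2.9000
Sum = 3.6000 + 2.9000 = 6.5000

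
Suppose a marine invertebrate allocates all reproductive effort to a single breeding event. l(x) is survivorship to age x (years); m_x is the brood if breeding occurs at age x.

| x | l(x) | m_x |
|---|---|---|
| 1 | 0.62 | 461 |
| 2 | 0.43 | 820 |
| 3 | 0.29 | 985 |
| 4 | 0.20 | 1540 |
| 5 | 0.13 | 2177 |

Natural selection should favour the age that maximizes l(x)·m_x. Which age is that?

2

Expected offspring if breeding at age x = l(x) × m_x:
  age 1: 0.62 × 461 = 285.820
  age 2: 0.43 × 820 = 352.600
  age 3: 0.29 × 985 = 285.650
  age 4: 0.20 × 1540 = 308.000
  age 5: 0.13 × 2177 = 283.010
Maximum at age 2 (352.600).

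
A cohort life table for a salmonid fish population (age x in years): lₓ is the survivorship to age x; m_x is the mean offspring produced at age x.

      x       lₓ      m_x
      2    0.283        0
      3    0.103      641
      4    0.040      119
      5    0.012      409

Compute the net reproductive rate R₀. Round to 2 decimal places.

75.69

R₀ = Σ lₓ m_x:
  age 2: 0.283 × 0 = 0.0000
  age 3: 0.103 × 641 = 66.0230
  age 4: 0.040 × 119 = 4.7600
  age 5: 0.012 × 409 = 4.9080
R₀ = 0.0000 + 66.0230 + 4.7600 + 4.9080 = 75.6910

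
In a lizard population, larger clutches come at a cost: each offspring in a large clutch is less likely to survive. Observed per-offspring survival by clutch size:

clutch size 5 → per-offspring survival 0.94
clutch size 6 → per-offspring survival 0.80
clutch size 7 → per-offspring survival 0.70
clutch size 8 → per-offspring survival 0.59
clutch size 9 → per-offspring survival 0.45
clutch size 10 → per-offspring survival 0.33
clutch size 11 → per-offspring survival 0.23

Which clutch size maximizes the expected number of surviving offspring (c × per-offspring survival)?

Expected surviving offspring = c × s(c):
  c=5: 5 × 0.94 = 4.700
  c=6: 6 × 0.80 = 4.800
  c=7: 7 × 0.70 = 4.900
  c=8: 8 × 0.59 = 4.720
  c=9: 9 × 0.45 = 4.050
  c=10: 10 × 0.33 = 3.300
  c=11: 11 × 0.23 = 2.530
Maximum at c = 7 (4.900 surviving offspring).

7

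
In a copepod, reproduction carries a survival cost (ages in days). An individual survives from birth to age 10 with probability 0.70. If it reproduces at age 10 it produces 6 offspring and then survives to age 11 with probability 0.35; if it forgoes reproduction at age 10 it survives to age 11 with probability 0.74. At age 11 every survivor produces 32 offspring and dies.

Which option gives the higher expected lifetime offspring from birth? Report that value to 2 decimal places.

breed at age 10: R₀ = 0.70 × (6 + 0.35 × 32) = 0.70 × 17.2000 = 12.0400
delay to age 11: R₀ = 0.70 × (0.74 × 32) = 0.70 × 23.6800 = 16.5760
Higher: delay to age 11 (16.5760).

16.58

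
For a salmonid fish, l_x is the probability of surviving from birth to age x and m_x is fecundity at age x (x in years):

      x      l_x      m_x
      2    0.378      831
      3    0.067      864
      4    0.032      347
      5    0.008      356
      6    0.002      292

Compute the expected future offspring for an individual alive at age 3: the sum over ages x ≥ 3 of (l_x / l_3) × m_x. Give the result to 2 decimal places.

1080.96

l_3 = 0.067. Conditional survival from age 3 to x is l_x / l_3.
  x=3: (0.067/0.067) × 864 = 864.0000
  x=4: (0.032/0.067) × 347 = 165.7313
  x=5: (0.008/0.067) × 356 = 42.5075
  x=6: (0.002/0.067) × 292 = 8.7164
Sum = 864.0000 + 165.7313 + 42.5075 + 8.7164 = 1080.9552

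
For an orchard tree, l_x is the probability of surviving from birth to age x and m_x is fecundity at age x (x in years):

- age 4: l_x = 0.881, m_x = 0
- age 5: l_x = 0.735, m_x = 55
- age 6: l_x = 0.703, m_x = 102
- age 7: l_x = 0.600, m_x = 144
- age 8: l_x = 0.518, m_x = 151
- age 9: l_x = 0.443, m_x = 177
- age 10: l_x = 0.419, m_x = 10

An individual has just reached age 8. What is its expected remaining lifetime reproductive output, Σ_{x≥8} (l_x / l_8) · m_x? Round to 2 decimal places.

l_8 = 0.518. Conditional survival from age 8 to x is l_x / l_8.
  x=8: (0.518/0.518) × 151 = 151.0000
  x=9: (0.443/0.518) × 177 = 151.3726
  x=10: (0.419/0.518) × 10 = 8.0888
Sum = 151.0000 + 151.3726 + 8.0888 = 310.4614

310.46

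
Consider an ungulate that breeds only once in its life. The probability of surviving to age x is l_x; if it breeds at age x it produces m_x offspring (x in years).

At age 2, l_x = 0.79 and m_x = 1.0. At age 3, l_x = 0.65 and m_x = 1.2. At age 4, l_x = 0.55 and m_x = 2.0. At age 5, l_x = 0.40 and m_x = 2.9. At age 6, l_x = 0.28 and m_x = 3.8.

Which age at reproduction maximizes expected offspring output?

Expected offspring if breeding at age x = l_x × m_x:
  age 2: 0.79 × 1.0 = 0.790
  age 3: 0.65 × 1.2 = 0.780
  age 4: 0.55 × 2.0 = 1.100
  age 5: 0.40 × 2.9 = 1.160
  age 6: 0.28 × 3.8 = 1.064
Maximum at age 5 (1.160).

5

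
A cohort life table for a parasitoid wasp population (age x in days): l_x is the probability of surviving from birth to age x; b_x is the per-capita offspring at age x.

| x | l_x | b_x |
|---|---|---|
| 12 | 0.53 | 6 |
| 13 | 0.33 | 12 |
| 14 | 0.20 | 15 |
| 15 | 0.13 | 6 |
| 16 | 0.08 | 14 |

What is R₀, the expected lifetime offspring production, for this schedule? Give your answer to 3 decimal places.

12.040

R₀ = Σ l_x b_x:
  age 12: 0.53 × 6 = 3.1800
  age 13: 0.33 × 12 = 3.9600
  age 14: 0.20 × 15 = 3.0000
  age 15: 0.13 × 6 = 0.7800
  age 16: 0.08 × 14 = 1.1200
R₀ = 3.1800 + 3.9600 + 3.0000 + 0.7800 + 1.1200 = 12.0400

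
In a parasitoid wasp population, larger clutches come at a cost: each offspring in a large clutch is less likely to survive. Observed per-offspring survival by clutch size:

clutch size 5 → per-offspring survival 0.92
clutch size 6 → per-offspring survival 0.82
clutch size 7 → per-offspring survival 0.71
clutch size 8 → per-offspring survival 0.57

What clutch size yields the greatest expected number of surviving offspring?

Expected surviving offspring = c × s(c):
  c=5: 5 × 0.92 = 4.600
  c=6: 6 × 0.82 = 4.920
  c=7: 7 × 0.71 = 4.970
  c=8: 8 × 0.57 = 4.560
Maximum at c = 7 (4.970 surviving offspring).

7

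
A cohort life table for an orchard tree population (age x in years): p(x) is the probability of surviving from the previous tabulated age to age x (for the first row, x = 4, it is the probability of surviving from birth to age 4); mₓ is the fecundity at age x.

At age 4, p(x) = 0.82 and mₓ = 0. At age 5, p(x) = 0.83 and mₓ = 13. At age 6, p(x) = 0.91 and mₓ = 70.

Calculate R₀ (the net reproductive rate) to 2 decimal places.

52.20

Survivorship from birth: l_x = p_4·p_5·…·p_x.
  l_4 = 0.82000
  l_5 = 0.68060
  l_6 = 0.61935
R₀ = Σ l_x mₓ:
  age 4: 0.82000 × 0 = 0.0000
  age 5: 0.68060 × 13 = 8.8478
  age 6: 0.61935 × 70 = 43.3545
R₀ = 0.0000 + 8.8478 + 43.3545 = 52.2023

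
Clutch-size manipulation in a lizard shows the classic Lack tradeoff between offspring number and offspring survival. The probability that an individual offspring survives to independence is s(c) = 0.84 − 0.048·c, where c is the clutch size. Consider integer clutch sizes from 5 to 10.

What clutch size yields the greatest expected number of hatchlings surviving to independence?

9

Expected hatchlings surviving to independence = c × s(c):
  c=5: 5 × 0.600 = 3.000
  c=6: 6 × 0.552 = 3.312
  c=7: 7 × 0.504 = 3.528
  c=8: 8 × 0.456 = 3.648
  c=9: 9 × 0.408 = 3.672
  c=10: 10 × 0.360 = 3.600
Maximum at c = 9 (3.672 hatchlings surviving to independence).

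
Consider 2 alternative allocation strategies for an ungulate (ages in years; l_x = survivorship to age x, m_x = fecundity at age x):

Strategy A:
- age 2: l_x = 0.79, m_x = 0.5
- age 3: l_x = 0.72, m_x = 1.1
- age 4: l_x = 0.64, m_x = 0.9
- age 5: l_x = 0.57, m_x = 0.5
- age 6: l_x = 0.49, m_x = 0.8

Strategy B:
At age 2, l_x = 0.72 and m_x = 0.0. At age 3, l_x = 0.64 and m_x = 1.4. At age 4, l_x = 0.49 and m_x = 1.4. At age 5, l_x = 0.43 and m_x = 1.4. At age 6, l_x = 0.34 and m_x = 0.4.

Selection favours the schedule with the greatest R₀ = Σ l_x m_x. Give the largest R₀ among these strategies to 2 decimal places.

Strategy A: R₀ = 0.79×0.5 + 0.72×1.1 + 0.64×0.9 + 0.57×0.5 + 0.49×0.8 = 2.4400
Strategy B: R₀ = 0.72×0.0 + 0.64×1.4 + 0.49×1.4 + 0.43×1.4 + 0.34×0.4 = 2.3200
Highest R₀: strategy A with 2.4400.

2.44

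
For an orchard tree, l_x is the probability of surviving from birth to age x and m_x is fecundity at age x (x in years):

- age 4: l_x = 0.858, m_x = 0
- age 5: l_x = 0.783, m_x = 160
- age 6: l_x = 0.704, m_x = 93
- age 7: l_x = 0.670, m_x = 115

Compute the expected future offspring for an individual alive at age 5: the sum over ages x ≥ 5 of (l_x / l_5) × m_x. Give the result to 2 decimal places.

l_5 = 0.783. Conditional survival from age 5 to x is l_x / l_5.
  x=5: (0.783/0.783) × 160 = 160.0000
  x=6: (0.704/0.783) × 93 = 83.6169
  x=7: (0.670/0.783) × 115 = 98.4036
Sum = 160.0000 + 83.6169 + 98.4036 = 342.0204

342.02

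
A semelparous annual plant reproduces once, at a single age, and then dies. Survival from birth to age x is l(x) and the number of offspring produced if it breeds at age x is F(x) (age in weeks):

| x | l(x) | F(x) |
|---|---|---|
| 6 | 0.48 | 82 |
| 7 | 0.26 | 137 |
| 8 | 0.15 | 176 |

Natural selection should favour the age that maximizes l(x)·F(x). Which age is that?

Expected offspring if breeding at age x = l(x) × F(x):
  age 6: 0.48 × 82 = 39.360
  age 7: 0.26 × 137 = 35.620
  age 8: 0.15 × 176 = 26.400
Maximum at age 6 (39.360).

6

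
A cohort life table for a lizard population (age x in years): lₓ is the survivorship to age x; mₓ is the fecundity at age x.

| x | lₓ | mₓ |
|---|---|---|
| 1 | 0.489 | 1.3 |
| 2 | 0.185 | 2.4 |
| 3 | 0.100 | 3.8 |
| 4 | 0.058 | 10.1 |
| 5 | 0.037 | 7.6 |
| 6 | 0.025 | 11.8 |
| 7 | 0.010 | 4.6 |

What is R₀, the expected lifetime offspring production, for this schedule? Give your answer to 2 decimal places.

R₀ = Σ lₓ mₓ:
  age 1: 0.489 × 1.3 = 0.6357
  age 2: 0.185 × 2.4 = 0.4440
  age 3: 0.100 × 3.8 = 0.3800
  age 4: 0.058 × 10.1 = 0.5858
  age 5: 0.037 × 7.6 = 0.2812
  age 6: 0.025 × 11.8 = 0.2950
  age 7: 0.010 × 4.6 = 0.0460
R₀ = 0.6357 + 0.4440 + 0.3800 + 0.5858 + 0.2812 + 0.2950 + 0.0460 = 2.6677

2.67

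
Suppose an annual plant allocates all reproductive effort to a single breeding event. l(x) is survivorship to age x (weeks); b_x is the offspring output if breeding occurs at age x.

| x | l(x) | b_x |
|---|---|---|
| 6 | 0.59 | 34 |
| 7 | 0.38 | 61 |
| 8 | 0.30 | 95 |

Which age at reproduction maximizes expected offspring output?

Expected offspring if breeding at age x = l(x) × b_x:
  age 6: 0.59 × 34 = 20.060
  age 7: 0.38 × 61 = 23.180
  age 8: 0.30 × 95 = 28.500
Maximum at age 8 (28.500).

8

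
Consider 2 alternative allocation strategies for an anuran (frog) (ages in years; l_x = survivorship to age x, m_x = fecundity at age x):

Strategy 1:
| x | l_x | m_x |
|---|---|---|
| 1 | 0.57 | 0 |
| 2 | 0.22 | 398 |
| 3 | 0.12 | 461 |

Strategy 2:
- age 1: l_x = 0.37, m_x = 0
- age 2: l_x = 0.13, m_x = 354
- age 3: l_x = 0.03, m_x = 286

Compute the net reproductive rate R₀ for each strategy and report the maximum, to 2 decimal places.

Strategy 1: R₀ = 0.57×0 + 0.22×398 + 0.12×461 = 142.8800
Strategy 2: R₀ = 0.37×0 + 0.13×354 + 0.03×286 = 54.6000
Highest R₀: strategy 1 with 142.8800.

142.88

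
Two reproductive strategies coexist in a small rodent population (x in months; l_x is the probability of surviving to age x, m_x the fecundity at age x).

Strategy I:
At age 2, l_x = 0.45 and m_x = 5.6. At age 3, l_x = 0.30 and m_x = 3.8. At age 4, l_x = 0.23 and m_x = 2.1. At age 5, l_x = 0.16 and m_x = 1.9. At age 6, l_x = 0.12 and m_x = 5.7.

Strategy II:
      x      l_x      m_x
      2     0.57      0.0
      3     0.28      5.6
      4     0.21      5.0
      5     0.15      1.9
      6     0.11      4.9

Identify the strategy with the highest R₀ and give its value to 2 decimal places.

Strategy I: R₀ = 0.45×5.6 + 0.30×3.8 + 0.23×2.1 + 0.16×1.9 + 0.12×5.7 = 5.1310
Strategy II: R₀ = 0.57×0.0 + 0.28×5.6 + 0.21×5.0 + 0.15×1.9 + 0.11×4.9 = 3.4420
Highest R₀: strategy I with 5.1310.

5.13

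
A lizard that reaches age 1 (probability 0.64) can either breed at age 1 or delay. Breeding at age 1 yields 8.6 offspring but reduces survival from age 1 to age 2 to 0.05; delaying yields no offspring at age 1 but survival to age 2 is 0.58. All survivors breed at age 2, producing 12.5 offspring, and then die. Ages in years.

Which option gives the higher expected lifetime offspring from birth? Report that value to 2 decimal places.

breed at age 1: R₀ = 0.64 × (8.6 + 0.05 × 12.5) = 0.64 × 9.2250 = 5.9040
delay to age 2: R₀ = 0.64 × (0.58 × 12.5) = 0.64 × 7.2500 = 4.6400
Higher: breed at age 1 (5.9040).

5.90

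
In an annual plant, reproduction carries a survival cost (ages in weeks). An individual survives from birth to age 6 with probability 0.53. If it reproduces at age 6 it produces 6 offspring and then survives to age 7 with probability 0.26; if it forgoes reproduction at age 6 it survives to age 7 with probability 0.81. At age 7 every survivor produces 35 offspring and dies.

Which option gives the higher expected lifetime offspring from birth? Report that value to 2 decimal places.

breed at age 6: R₀ = 0.53 × (6 + 0.26 × 35) = 0.53 × 15.1000 = 8.0030
delay to age 7: R₀ = 0.53 × (0.81 × 35) = 0.53 × 28.3500 = 15.0255
Higher: delay to age 7 (15.0255).

15.03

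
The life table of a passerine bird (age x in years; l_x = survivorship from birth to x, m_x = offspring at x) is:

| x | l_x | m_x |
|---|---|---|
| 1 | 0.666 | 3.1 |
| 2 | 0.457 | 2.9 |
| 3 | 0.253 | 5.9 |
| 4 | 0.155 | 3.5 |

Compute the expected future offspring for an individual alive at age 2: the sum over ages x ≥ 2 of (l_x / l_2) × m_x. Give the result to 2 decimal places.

l_2 = 0.457. Conditional survival from age 2 to x is l_x / l_2.
  x=2: (0.457/0.457) × 2.9 = 2.9000
  x=3: (0.253/0.457) × 5.9 = 3.2663
  x=4: (0.155/0.457) × 3.5 = 1.1871
Sum = 2.9000 + 3.2663 + 1.1871 = 7.3534

7.35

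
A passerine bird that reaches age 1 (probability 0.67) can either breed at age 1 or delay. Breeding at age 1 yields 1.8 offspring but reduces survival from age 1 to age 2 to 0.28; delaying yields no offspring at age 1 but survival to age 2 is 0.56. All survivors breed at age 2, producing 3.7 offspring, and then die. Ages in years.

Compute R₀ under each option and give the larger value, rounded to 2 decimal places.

breed at age 1: R₀ = 0.67 × (1.8 + 0.28 × 3.7) = 0.67 × 2.8360 = 1.9001
delay to age 2: R₀ = 0.67 × (0.56 × 3.7) = 0.67 × 2.0720 = 1.3882
Higher: breed at age 1 (1.9001).

1.90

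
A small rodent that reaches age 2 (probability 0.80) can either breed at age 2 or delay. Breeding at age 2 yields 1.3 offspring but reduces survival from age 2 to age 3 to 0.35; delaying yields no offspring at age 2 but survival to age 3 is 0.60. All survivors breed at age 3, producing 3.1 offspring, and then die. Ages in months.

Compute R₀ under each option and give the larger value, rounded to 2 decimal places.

1.91

breed at age 2: R₀ = 0.80 × (1.3 + 0.35 × 3.1) = 0.80 × 2.3850 = 1.9080
delay to age 3: R₀ = 0.80 × (0.60 × 3.1) = 0.80 × 1.8600 = 1.4880
Higher: breed at age 2 (1.9080).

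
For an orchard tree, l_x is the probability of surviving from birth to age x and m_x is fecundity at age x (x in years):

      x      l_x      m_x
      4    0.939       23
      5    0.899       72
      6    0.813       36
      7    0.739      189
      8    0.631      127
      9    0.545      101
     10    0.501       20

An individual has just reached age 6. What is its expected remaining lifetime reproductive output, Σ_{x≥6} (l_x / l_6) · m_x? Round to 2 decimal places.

l_6 = 0.813. Conditional survival from age 6 to x is l_x / l_6.
  x=6: (0.813/0.813) × 36 = 36.0000
  x=7: (0.739/0.813) × 189 = 171.7970
  x=8: (0.631/0.813) × 127 = 98.5695
  x=9: (0.545/0.813) × 101 = 67.7060
  x=10: (0.501/0.813) × 20 = 12.3247
Sum = 36.0000 + 171.7970 + 98.5695 + 67.7060 + 12.3247 = 386.3973

386.40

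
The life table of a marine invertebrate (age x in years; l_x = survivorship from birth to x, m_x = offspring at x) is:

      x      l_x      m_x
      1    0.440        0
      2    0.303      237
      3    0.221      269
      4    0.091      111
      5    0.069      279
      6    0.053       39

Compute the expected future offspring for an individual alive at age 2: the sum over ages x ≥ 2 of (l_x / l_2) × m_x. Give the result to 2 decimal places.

l_2 = 0.303. Conditional survival from age 2 to x is l_x / l_2.
  x=2: (0.303/0.303) × 237 = 237.0000
  x=3: (0.221/0.303) × 269 = 196.2013
  x=4: (0.091/0.303) × 111 = 33.3366
  x=5: (0.069/0.303) × 279 = 63.5347
  x=6: (0.053/0.303) × 39 = 6.8218
Sum = 237.0000 + 196.2013 + 33.3366 + 63.5347 + 6.8218 = 536.8944

536.89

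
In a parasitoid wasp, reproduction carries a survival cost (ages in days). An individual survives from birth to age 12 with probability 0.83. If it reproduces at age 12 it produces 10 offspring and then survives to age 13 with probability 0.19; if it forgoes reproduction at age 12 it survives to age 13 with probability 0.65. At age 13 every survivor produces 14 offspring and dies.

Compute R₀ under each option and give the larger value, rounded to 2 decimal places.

breed at age 12: R₀ = 0.83 × (10 + 0.19 × 14) = 0.83 × 12.6600 = 10.5078
delay to age 13: R₀ = 0.83 × (0.65 × 14) = 0.83 × 9.1000 = 7.5530
Higher: breed at age 12 (10.5078).

10.51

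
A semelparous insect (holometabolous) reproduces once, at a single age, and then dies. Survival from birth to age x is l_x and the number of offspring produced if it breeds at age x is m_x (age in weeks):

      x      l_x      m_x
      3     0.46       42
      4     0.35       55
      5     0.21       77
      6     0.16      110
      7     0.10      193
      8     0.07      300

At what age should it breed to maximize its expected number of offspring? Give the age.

8

Expected offspring if breeding at age x = l_x × m_x:
  age 3: 0.46 × 42 = 19.320
  age 4: 0.35 × 55 = 19.250
  age 5: 0.21 × 77 = 16.170
  age 6: 0.16 × 110 = 17.600
  age 7: 0.10 × 193 = 19.300
  age 8: 0.07 × 300 = 21.000
Maximum at age 8 (21.000).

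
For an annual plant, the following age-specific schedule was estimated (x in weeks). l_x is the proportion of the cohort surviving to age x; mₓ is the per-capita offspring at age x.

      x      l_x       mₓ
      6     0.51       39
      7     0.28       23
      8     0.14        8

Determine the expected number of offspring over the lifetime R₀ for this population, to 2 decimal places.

R₀ = Σ l_x mₓ:
  age 6: 0.51 × 39 = 19.8900
  age 7: 0.28 × 23 = 6.4400
  age 8: 0.14 × 8 = 1.1200
R₀ = 19.8900 + 6.4400 + 1.1200 = 27.4500

27.45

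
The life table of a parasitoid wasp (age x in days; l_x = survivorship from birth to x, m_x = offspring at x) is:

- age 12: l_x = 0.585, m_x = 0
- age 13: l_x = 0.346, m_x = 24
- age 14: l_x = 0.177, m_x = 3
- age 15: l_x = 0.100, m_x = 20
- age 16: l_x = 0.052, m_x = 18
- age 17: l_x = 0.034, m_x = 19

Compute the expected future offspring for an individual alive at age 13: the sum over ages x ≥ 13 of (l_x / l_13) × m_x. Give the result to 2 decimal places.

l_13 = 0.346. Conditional survival from age 13 to x is l_x / l_13.
  x=13: (0.346/0.346) × 24 = 24.0000
  x=14: (0.177/0.346) × 3 = 1.5347
  x=15: (0.100/0.346) × 20 = 5.7803
  x=16: (0.052/0.346) × 18 = 2.7052
  x=17: (0.034/0.346) × 19 = 1.8671
Sum = 24.0000 + 1.5347 + 5.7803 + 2.7052 + 1.8671 = 35.8873

35.89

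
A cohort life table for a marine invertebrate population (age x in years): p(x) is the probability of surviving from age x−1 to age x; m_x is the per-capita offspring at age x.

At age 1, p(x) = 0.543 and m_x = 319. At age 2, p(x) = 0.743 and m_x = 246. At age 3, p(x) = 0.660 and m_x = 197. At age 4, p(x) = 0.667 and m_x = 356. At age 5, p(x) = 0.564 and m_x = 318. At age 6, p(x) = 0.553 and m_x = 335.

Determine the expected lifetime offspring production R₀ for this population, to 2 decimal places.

Survivorship from birth: l_x = p_1·p_2·…·p_x.
  l_1 = 0.54300
  l_2 = 0.40345
  l_3 = 0.26628
  l_4 = 0.17761
  l_5 = 0.10017
  l_6 = 0.05539
R₀ = Σ l_x m_x:
  age 1: 0.54300 × 319 = 173.2170
  age 2: 0.40345 × 246 = 99.2487
  age 3: 0.26628 × 197 = 52.4572
  age 4: 0.17761 × 356 = 63.2292
  age 5: 0.10017 × 318 = 31.8541
  age 6: 0.05539 × 335 = 18.5556
R₀ = 173.2170 + 99.2487 + 52.4572 + 63.2292 + 31.8541 + 18.5556 = 438.5617

438.56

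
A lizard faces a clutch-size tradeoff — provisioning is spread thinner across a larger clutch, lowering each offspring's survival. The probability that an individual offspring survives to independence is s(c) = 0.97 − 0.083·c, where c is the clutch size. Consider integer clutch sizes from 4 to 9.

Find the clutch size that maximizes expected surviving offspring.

Expected surviving offspring = c × s(c):
  c=4: 4 × 0.638 = 2.552
  c=5: 5 × 0.555 = 2.775
  c=6: 6 × 0.472 = 2.832
  c=7: 7 × 0.389 = 2.723
  c=8: 8 × 0.306 = 2.448
  c=9: 9 × 0.223 = 2.007
Maximum at c = 6 (2.832 surviving offspring).

6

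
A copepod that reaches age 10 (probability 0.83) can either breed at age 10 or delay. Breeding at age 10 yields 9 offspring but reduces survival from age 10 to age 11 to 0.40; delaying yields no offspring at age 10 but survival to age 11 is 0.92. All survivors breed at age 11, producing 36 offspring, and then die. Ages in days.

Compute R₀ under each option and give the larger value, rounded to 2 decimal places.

27.49

breed at age 10: R₀ = 0.83 × (9 + 0.40 × 36) = 0.83 × 23.4000 = 19.4220
delay to age 11: R₀ = 0.83 × (0.92 × 36) = 0.83 × 33.1200 = 27.4896
Higher: delay to age 11 (27.4896).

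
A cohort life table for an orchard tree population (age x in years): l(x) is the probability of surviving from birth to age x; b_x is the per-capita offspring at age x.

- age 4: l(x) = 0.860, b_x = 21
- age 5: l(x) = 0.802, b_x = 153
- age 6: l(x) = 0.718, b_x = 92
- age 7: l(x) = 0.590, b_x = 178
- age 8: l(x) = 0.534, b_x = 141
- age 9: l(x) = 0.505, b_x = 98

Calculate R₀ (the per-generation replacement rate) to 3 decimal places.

R₀ = Σ l(x) b_x:
  age 4: 0.860 × 21 = 18.0600
  age 5: 0.802 × 153 = 122.7060
  age 6: 0.718 × 92 = 66.0560
  age 7: 0.590 × 178 = 105.0200
  age 8: 0.534 × 141 = 75.2940
  age 9: 0.505 × 98 = 49.4900
R₀ = 18.0600 + 122.7060 + 66.0560 + 105.0200 + 75.2940 + 49.4900 = 436.6260

436.626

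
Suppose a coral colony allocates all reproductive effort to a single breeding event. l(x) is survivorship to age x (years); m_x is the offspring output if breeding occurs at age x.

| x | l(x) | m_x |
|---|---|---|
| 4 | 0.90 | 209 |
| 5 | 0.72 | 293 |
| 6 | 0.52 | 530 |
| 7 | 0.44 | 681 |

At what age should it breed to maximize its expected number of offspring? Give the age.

7

Expected offspring if breeding at age x = l(x) × m_x:
  age 4: 0.90 × 209 = 188.100
  age 5: 0.72 × 293 = 210.960
  age 6: 0.52 × 530 = 275.600
  age 7: 0.44 × 681 = 299.640
Maximum at age 7 (299.640).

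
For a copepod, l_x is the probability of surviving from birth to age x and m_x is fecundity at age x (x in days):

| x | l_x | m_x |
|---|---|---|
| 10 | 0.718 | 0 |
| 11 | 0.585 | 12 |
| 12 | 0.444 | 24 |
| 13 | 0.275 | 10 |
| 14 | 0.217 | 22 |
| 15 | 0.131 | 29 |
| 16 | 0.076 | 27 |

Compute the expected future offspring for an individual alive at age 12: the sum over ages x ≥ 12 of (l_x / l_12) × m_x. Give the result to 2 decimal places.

54.12

l_12 = 0.444. Conditional survival from age 12 to x is l_x / l_12.
  x=12: (0.444/0.444) × 24 = 24.0000
  x=13: (0.275/0.444) × 10 = 6.1937
  x=14: (0.217/0.444) × 22 = 10.7523
  x=15: (0.131/0.444) × 29 = 8.5563
  x=16: (0.076/0.444) × 27 = 4.6216
Sum = 24.0000 + 6.1937 + 10.7523 + 8.5563 + 4.6216 = 54.1239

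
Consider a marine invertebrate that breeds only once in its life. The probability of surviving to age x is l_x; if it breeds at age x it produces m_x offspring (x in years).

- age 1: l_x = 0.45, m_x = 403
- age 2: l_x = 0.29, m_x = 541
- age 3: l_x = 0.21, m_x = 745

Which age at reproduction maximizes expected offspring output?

1

Expected offspring if breeding at age x = l_x × m_x:
  age 1: 0.45 × 403 = 181.350
  age 2: 0.29 × 541 = 156.890
  age 3: 0.21 × 745 = 156.450
Maximum at age 1 (181.350).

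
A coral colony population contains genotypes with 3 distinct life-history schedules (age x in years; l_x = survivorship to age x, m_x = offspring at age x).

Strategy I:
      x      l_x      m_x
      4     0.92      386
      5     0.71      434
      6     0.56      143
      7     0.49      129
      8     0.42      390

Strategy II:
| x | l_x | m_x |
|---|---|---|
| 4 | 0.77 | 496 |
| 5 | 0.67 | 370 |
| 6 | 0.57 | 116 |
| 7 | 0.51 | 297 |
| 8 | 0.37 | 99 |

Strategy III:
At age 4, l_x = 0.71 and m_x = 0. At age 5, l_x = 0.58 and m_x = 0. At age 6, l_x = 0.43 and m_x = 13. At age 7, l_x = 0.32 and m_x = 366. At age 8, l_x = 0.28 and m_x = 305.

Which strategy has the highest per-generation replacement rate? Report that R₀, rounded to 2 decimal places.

970.35

Strategy I: R₀ = 0.92×386 + 0.71×434 + 0.56×143 + 0.49×129 + 0.42×390 = 970.3500
Strategy II: R₀ = 0.77×496 + 0.67×370 + 0.57×116 + 0.51×297 + 0.37×99 = 884.0400
Strategy III: R₀ = 0.71×0 + 0.58×0 + 0.43×13 + 0.32×366 + 0.28×305 = 208.1100
Highest R₀: strategy I with 970.3500.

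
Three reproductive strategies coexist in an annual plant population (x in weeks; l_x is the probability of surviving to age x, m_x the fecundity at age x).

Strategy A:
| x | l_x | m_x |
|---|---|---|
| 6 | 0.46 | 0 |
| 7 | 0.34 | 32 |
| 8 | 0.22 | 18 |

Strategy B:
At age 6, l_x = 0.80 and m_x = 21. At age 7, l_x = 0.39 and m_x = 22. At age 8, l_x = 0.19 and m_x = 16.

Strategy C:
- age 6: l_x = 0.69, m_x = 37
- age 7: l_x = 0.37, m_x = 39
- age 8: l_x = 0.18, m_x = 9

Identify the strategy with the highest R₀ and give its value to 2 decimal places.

41.58

Strategy A: R₀ = 0.46×0 + 0.34×32 + 0.22×18 = 14.8400
Strategy B: R₀ = 0.80×21 + 0.39×22 + 0.19×16 = 28.4200
Strategy C: R₀ = 0.69×37 + 0.37×39 + 0.18×9 = 41.5800
Highest R₀: strategy C with 41.5800.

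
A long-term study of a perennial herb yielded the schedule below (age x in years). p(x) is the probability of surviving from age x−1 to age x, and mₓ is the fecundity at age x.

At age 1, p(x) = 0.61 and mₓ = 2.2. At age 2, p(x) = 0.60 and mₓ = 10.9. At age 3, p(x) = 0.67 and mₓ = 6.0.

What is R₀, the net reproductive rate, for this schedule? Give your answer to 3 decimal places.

6.803

Survivorship from birth: l_x = p_1·p_2·…·p_x.
  l_1 = 0.61000
  l_2 = 0.36600
  l_3 = 0.24522
R₀ = Σ l_x mₓ:
  age 1: 0.61000 × 2.2 = 1.3420
  age 2: 0.36600 × 10.9 = 3.9894
  age 3: 0.24522 × 6.0 = 1.4713
R₀ = 1.3420 + 3.9894 + 1.4713 = 6.8027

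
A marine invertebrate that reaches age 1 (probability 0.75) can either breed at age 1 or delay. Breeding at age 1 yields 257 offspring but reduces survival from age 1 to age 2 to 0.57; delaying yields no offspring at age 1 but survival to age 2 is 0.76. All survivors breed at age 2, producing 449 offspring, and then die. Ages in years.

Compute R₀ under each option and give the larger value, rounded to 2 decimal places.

breed at age 1: R₀ = 0.75 × (257 + 0.57 × 449) = 0.75 × 512.9300 = 384.6975
delay to age 2: R₀ = 0.75 × (0.76 × 449) = 0.75 × 341.2400 = 255.9300
Higher: breed at age 1 (384.6975).

384.70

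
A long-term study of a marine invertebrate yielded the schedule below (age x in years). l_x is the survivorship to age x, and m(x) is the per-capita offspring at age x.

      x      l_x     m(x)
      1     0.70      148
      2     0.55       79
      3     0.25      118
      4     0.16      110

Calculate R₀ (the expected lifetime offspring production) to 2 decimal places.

R₀ = Σ l_x m(x):
  age 1: 0.70 × 148 = 103.6000
  age 2: 0.55 × 79 = 43.4500
  age 3: 0.25 × 118 = 29.5000
  age 4: 0.16 × 110 = 17.6000
R₀ = 103.6000 + 43.4500 + 29.5000 + 17.6000 = 194.1500

194.15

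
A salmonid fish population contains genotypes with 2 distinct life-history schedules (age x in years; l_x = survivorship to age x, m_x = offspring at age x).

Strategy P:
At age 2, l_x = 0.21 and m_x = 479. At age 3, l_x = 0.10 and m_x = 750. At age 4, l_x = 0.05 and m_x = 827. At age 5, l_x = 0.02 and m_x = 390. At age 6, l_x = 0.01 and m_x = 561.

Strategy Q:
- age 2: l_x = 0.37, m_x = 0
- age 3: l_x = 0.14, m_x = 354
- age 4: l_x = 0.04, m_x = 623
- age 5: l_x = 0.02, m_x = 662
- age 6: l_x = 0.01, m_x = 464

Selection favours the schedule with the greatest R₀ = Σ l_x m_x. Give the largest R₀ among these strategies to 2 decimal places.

Strategy P: R₀ = 0.21×479 + 0.10×750 + 0.05×827 + 0.02×390 + 0.01×561 = 230.3500
Strategy Q: R₀ = 0.37×0 + 0.14×354 + 0.04×623 + 0.02×662 + 0.01×464 = 92.3600
Highest R₀: strategy P with 230.3500.

230.35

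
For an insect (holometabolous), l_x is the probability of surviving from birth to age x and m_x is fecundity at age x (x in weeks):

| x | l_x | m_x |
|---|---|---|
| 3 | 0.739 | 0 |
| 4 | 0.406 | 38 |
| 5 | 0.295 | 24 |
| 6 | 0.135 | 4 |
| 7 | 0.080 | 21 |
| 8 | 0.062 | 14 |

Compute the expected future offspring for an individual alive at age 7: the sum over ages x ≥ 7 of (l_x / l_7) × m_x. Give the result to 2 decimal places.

l_7 = 0.080. Conditional survival from age 7 to x is l_x / l_7.
  x=7: (0.080/0.080) × 21 = 21.0000
  x=8: (0.062/0.080) × 14 = 10.8500
Sum = 21.0000 + 10.8500 = 31.8500

31.85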